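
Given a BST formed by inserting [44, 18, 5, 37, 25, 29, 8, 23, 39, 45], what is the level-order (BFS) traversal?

Tree insertion order: [44, 18, 5, 37, 25, 29, 8, 23, 39, 45]
Tree (level-order array): [44, 18, 45, 5, 37, None, None, None, 8, 25, 39, None, None, 23, 29]
BFS from the root, enqueuing left then right child of each popped node:
  queue [44] -> pop 44, enqueue [18, 45], visited so far: [44]
  queue [18, 45] -> pop 18, enqueue [5, 37], visited so far: [44, 18]
  queue [45, 5, 37] -> pop 45, enqueue [none], visited so far: [44, 18, 45]
  queue [5, 37] -> pop 5, enqueue [8], visited so far: [44, 18, 45, 5]
  queue [37, 8] -> pop 37, enqueue [25, 39], visited so far: [44, 18, 45, 5, 37]
  queue [8, 25, 39] -> pop 8, enqueue [none], visited so far: [44, 18, 45, 5, 37, 8]
  queue [25, 39] -> pop 25, enqueue [23, 29], visited so far: [44, 18, 45, 5, 37, 8, 25]
  queue [39, 23, 29] -> pop 39, enqueue [none], visited so far: [44, 18, 45, 5, 37, 8, 25, 39]
  queue [23, 29] -> pop 23, enqueue [none], visited so far: [44, 18, 45, 5, 37, 8, 25, 39, 23]
  queue [29] -> pop 29, enqueue [none], visited so far: [44, 18, 45, 5, 37, 8, 25, 39, 23, 29]
Result: [44, 18, 45, 5, 37, 8, 25, 39, 23, 29]


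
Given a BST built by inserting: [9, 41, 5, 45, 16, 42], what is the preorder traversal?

Tree insertion order: [9, 41, 5, 45, 16, 42]
Tree (level-order array): [9, 5, 41, None, None, 16, 45, None, None, 42]
Preorder traversal: [9, 5, 41, 16, 45, 42]


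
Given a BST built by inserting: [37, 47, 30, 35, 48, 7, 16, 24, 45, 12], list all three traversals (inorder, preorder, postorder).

Tree insertion order: [37, 47, 30, 35, 48, 7, 16, 24, 45, 12]
Tree (level-order array): [37, 30, 47, 7, 35, 45, 48, None, 16, None, None, None, None, None, None, 12, 24]
Inorder (L, root, R): [7, 12, 16, 24, 30, 35, 37, 45, 47, 48]
Preorder (root, L, R): [37, 30, 7, 16, 12, 24, 35, 47, 45, 48]
Postorder (L, R, root): [12, 24, 16, 7, 35, 30, 45, 48, 47, 37]


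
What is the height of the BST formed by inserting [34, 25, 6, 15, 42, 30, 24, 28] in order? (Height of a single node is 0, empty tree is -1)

Insertion order: [34, 25, 6, 15, 42, 30, 24, 28]
Tree (level-order array): [34, 25, 42, 6, 30, None, None, None, 15, 28, None, None, 24]
Compute height bottom-up (empty subtree = -1):
  height(24) = 1 + max(-1, -1) = 0
  height(15) = 1 + max(-1, 0) = 1
  height(6) = 1 + max(-1, 1) = 2
  height(28) = 1 + max(-1, -1) = 0
  height(30) = 1 + max(0, -1) = 1
  height(25) = 1 + max(2, 1) = 3
  height(42) = 1 + max(-1, -1) = 0
  height(34) = 1 + max(3, 0) = 4
Height = 4


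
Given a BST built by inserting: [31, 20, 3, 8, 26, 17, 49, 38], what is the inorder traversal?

Tree insertion order: [31, 20, 3, 8, 26, 17, 49, 38]
Tree (level-order array): [31, 20, 49, 3, 26, 38, None, None, 8, None, None, None, None, None, 17]
Inorder traversal: [3, 8, 17, 20, 26, 31, 38, 49]


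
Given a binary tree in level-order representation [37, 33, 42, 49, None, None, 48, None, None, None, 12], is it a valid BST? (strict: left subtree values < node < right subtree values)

Level-order array: [37, 33, 42, 49, None, None, 48, None, None, None, 12]
Validate using subtree bounds (lo, hi): at each node, require lo < value < hi,
then recurse left with hi=value and right with lo=value.
Preorder trace (stopping at first violation):
  at node 37 with bounds (-inf, +inf): OK
  at node 33 with bounds (-inf, 37): OK
  at node 49 with bounds (-inf, 33): VIOLATION
Node 49 violates its bound: not (-inf < 49 < 33).
Result: Not a valid BST


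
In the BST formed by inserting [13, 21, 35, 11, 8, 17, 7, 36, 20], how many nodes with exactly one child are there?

Tree built from: [13, 21, 35, 11, 8, 17, 7, 36, 20]
Tree (level-order array): [13, 11, 21, 8, None, 17, 35, 7, None, None, 20, None, 36]
Rule: These are nodes with exactly 1 non-null child.
Per-node child counts:
  node 13: 2 child(ren)
  node 11: 1 child(ren)
  node 8: 1 child(ren)
  node 7: 0 child(ren)
  node 21: 2 child(ren)
  node 17: 1 child(ren)
  node 20: 0 child(ren)
  node 35: 1 child(ren)
  node 36: 0 child(ren)
Matching nodes: [11, 8, 17, 35]
Count of nodes with exactly one child: 4


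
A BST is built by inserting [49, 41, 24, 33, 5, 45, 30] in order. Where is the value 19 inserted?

Starting tree (level order): [49, 41, None, 24, 45, 5, 33, None, None, None, None, 30]
Insertion path: 49 -> 41 -> 24 -> 5
Result: insert 19 as right child of 5
Final tree (level order): [49, 41, None, 24, 45, 5, 33, None, None, None, 19, 30]


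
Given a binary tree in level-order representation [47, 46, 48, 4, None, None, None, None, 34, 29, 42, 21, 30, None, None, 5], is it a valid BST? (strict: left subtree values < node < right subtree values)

Level-order array: [47, 46, 48, 4, None, None, None, None, 34, 29, 42, 21, 30, None, None, 5]
Validate using subtree bounds (lo, hi): at each node, require lo < value < hi,
then recurse left with hi=value and right with lo=value.
Preorder trace (stopping at first violation):
  at node 47 with bounds (-inf, +inf): OK
  at node 46 with bounds (-inf, 47): OK
  at node 4 with bounds (-inf, 46): OK
  at node 34 with bounds (4, 46): OK
  at node 29 with bounds (4, 34): OK
  at node 21 with bounds (4, 29): OK
  at node 5 with bounds (4, 21): OK
  at node 30 with bounds (29, 34): OK
  at node 42 with bounds (34, 46): OK
  at node 48 with bounds (47, +inf): OK
No violation found at any node.
Result: Valid BST


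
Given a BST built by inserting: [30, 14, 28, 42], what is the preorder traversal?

Tree insertion order: [30, 14, 28, 42]
Tree (level-order array): [30, 14, 42, None, 28]
Preorder traversal: [30, 14, 28, 42]


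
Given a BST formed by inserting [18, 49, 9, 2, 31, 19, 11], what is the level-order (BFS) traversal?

Tree insertion order: [18, 49, 9, 2, 31, 19, 11]
Tree (level-order array): [18, 9, 49, 2, 11, 31, None, None, None, None, None, 19]
BFS from the root, enqueuing left then right child of each popped node:
  queue [18] -> pop 18, enqueue [9, 49], visited so far: [18]
  queue [9, 49] -> pop 9, enqueue [2, 11], visited so far: [18, 9]
  queue [49, 2, 11] -> pop 49, enqueue [31], visited so far: [18, 9, 49]
  queue [2, 11, 31] -> pop 2, enqueue [none], visited so far: [18, 9, 49, 2]
  queue [11, 31] -> pop 11, enqueue [none], visited so far: [18, 9, 49, 2, 11]
  queue [31] -> pop 31, enqueue [19], visited so far: [18, 9, 49, 2, 11, 31]
  queue [19] -> pop 19, enqueue [none], visited so far: [18, 9, 49, 2, 11, 31, 19]
Result: [18, 9, 49, 2, 11, 31, 19]


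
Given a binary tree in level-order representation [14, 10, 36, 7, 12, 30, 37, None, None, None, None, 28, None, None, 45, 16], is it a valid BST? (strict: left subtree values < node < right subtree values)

Level-order array: [14, 10, 36, 7, 12, 30, 37, None, None, None, None, 28, None, None, 45, 16]
Validate using subtree bounds (lo, hi): at each node, require lo < value < hi,
then recurse left with hi=value and right with lo=value.
Preorder trace (stopping at first violation):
  at node 14 with bounds (-inf, +inf): OK
  at node 10 with bounds (-inf, 14): OK
  at node 7 with bounds (-inf, 10): OK
  at node 12 with bounds (10, 14): OK
  at node 36 with bounds (14, +inf): OK
  at node 30 with bounds (14, 36): OK
  at node 28 with bounds (14, 30): OK
  at node 16 with bounds (14, 28): OK
  at node 37 with bounds (36, +inf): OK
  at node 45 with bounds (37, +inf): OK
No violation found at any node.
Result: Valid BST


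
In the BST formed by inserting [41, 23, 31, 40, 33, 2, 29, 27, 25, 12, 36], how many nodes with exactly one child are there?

Tree built from: [41, 23, 31, 40, 33, 2, 29, 27, 25, 12, 36]
Tree (level-order array): [41, 23, None, 2, 31, None, 12, 29, 40, None, None, 27, None, 33, None, 25, None, None, 36]
Rule: These are nodes with exactly 1 non-null child.
Per-node child counts:
  node 41: 1 child(ren)
  node 23: 2 child(ren)
  node 2: 1 child(ren)
  node 12: 0 child(ren)
  node 31: 2 child(ren)
  node 29: 1 child(ren)
  node 27: 1 child(ren)
  node 25: 0 child(ren)
  node 40: 1 child(ren)
  node 33: 1 child(ren)
  node 36: 0 child(ren)
Matching nodes: [41, 2, 29, 27, 40, 33]
Count of nodes with exactly one child: 6


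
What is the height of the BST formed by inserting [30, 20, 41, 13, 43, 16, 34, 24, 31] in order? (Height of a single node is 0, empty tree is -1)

Insertion order: [30, 20, 41, 13, 43, 16, 34, 24, 31]
Tree (level-order array): [30, 20, 41, 13, 24, 34, 43, None, 16, None, None, 31]
Compute height bottom-up (empty subtree = -1):
  height(16) = 1 + max(-1, -1) = 0
  height(13) = 1 + max(-1, 0) = 1
  height(24) = 1 + max(-1, -1) = 0
  height(20) = 1 + max(1, 0) = 2
  height(31) = 1 + max(-1, -1) = 0
  height(34) = 1 + max(0, -1) = 1
  height(43) = 1 + max(-1, -1) = 0
  height(41) = 1 + max(1, 0) = 2
  height(30) = 1 + max(2, 2) = 3
Height = 3


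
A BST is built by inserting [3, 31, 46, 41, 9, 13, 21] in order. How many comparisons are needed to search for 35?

Search path for 35: 3 -> 31 -> 46 -> 41
Found: False
Comparisons: 4


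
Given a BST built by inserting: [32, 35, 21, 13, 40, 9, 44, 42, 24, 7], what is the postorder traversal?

Tree insertion order: [32, 35, 21, 13, 40, 9, 44, 42, 24, 7]
Tree (level-order array): [32, 21, 35, 13, 24, None, 40, 9, None, None, None, None, 44, 7, None, 42]
Postorder traversal: [7, 9, 13, 24, 21, 42, 44, 40, 35, 32]


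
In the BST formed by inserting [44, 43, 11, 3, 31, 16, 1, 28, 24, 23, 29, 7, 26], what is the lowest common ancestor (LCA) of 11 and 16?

Tree insertion order: [44, 43, 11, 3, 31, 16, 1, 28, 24, 23, 29, 7, 26]
Tree (level-order array): [44, 43, None, 11, None, 3, 31, 1, 7, 16, None, None, None, None, None, None, 28, 24, 29, 23, 26]
In a BST, the LCA of p=11, q=16 is the first node v on the
root-to-leaf path with p <= v <= q (go left if both < v, right if both > v).
Walk from root:
  at 44: both 11 and 16 < 44, go left
  at 43: both 11 and 16 < 43, go left
  at 11: 11 <= 11 <= 16, this is the LCA
LCA = 11


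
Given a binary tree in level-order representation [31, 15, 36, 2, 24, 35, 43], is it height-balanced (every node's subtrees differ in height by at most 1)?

Tree (level-order array): [31, 15, 36, 2, 24, 35, 43]
Definition: a tree is height-balanced if, at every node, |h(left) - h(right)| <= 1 (empty subtree has height -1).
Bottom-up per-node check:
  node 2: h_left=-1, h_right=-1, diff=0 [OK], height=0
  node 24: h_left=-1, h_right=-1, diff=0 [OK], height=0
  node 15: h_left=0, h_right=0, diff=0 [OK], height=1
  node 35: h_left=-1, h_right=-1, diff=0 [OK], height=0
  node 43: h_left=-1, h_right=-1, diff=0 [OK], height=0
  node 36: h_left=0, h_right=0, diff=0 [OK], height=1
  node 31: h_left=1, h_right=1, diff=0 [OK], height=2
All nodes satisfy the balance condition.
Result: Balanced


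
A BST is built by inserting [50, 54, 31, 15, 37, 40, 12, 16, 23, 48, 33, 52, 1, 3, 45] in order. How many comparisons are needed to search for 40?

Search path for 40: 50 -> 31 -> 37 -> 40
Found: True
Comparisons: 4


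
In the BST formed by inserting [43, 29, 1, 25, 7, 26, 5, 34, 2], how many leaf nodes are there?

Tree built from: [43, 29, 1, 25, 7, 26, 5, 34, 2]
Tree (level-order array): [43, 29, None, 1, 34, None, 25, None, None, 7, 26, 5, None, None, None, 2]
Rule: A leaf has 0 children.
Per-node child counts:
  node 43: 1 child(ren)
  node 29: 2 child(ren)
  node 1: 1 child(ren)
  node 25: 2 child(ren)
  node 7: 1 child(ren)
  node 5: 1 child(ren)
  node 2: 0 child(ren)
  node 26: 0 child(ren)
  node 34: 0 child(ren)
Matching nodes: [2, 26, 34]
Count of leaf nodes: 3


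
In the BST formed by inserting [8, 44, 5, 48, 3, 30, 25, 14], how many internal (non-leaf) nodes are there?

Tree built from: [8, 44, 5, 48, 3, 30, 25, 14]
Tree (level-order array): [8, 5, 44, 3, None, 30, 48, None, None, 25, None, None, None, 14]
Rule: An internal node has at least one child.
Per-node child counts:
  node 8: 2 child(ren)
  node 5: 1 child(ren)
  node 3: 0 child(ren)
  node 44: 2 child(ren)
  node 30: 1 child(ren)
  node 25: 1 child(ren)
  node 14: 0 child(ren)
  node 48: 0 child(ren)
Matching nodes: [8, 5, 44, 30, 25]
Count of internal (non-leaf) nodes: 5


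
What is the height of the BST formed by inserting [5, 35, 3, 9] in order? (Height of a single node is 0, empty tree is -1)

Insertion order: [5, 35, 3, 9]
Tree (level-order array): [5, 3, 35, None, None, 9]
Compute height bottom-up (empty subtree = -1):
  height(3) = 1 + max(-1, -1) = 0
  height(9) = 1 + max(-1, -1) = 0
  height(35) = 1 + max(0, -1) = 1
  height(5) = 1 + max(0, 1) = 2
Height = 2


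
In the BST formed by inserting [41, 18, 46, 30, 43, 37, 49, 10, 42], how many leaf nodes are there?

Tree built from: [41, 18, 46, 30, 43, 37, 49, 10, 42]
Tree (level-order array): [41, 18, 46, 10, 30, 43, 49, None, None, None, 37, 42]
Rule: A leaf has 0 children.
Per-node child counts:
  node 41: 2 child(ren)
  node 18: 2 child(ren)
  node 10: 0 child(ren)
  node 30: 1 child(ren)
  node 37: 0 child(ren)
  node 46: 2 child(ren)
  node 43: 1 child(ren)
  node 42: 0 child(ren)
  node 49: 0 child(ren)
Matching nodes: [10, 37, 42, 49]
Count of leaf nodes: 4


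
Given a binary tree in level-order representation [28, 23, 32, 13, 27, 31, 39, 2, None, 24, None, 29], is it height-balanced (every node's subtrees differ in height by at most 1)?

Tree (level-order array): [28, 23, 32, 13, 27, 31, 39, 2, None, 24, None, 29]
Definition: a tree is height-balanced if, at every node, |h(left) - h(right)| <= 1 (empty subtree has height -1).
Bottom-up per-node check:
  node 2: h_left=-1, h_right=-1, diff=0 [OK], height=0
  node 13: h_left=0, h_right=-1, diff=1 [OK], height=1
  node 24: h_left=-1, h_right=-1, diff=0 [OK], height=0
  node 27: h_left=0, h_right=-1, diff=1 [OK], height=1
  node 23: h_left=1, h_right=1, diff=0 [OK], height=2
  node 29: h_left=-1, h_right=-1, diff=0 [OK], height=0
  node 31: h_left=0, h_right=-1, diff=1 [OK], height=1
  node 39: h_left=-1, h_right=-1, diff=0 [OK], height=0
  node 32: h_left=1, h_right=0, diff=1 [OK], height=2
  node 28: h_left=2, h_right=2, diff=0 [OK], height=3
All nodes satisfy the balance condition.
Result: Balanced


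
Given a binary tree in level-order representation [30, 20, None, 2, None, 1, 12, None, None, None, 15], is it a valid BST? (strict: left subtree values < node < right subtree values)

Level-order array: [30, 20, None, 2, None, 1, 12, None, None, None, 15]
Validate using subtree bounds (lo, hi): at each node, require lo < value < hi,
then recurse left with hi=value and right with lo=value.
Preorder trace (stopping at first violation):
  at node 30 with bounds (-inf, +inf): OK
  at node 20 with bounds (-inf, 30): OK
  at node 2 with bounds (-inf, 20): OK
  at node 1 with bounds (-inf, 2): OK
  at node 12 with bounds (2, 20): OK
  at node 15 with bounds (12, 20): OK
No violation found at any node.
Result: Valid BST


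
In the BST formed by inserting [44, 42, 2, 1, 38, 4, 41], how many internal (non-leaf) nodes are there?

Tree built from: [44, 42, 2, 1, 38, 4, 41]
Tree (level-order array): [44, 42, None, 2, None, 1, 38, None, None, 4, 41]
Rule: An internal node has at least one child.
Per-node child counts:
  node 44: 1 child(ren)
  node 42: 1 child(ren)
  node 2: 2 child(ren)
  node 1: 0 child(ren)
  node 38: 2 child(ren)
  node 4: 0 child(ren)
  node 41: 0 child(ren)
Matching nodes: [44, 42, 2, 38]
Count of internal (non-leaf) nodes: 4


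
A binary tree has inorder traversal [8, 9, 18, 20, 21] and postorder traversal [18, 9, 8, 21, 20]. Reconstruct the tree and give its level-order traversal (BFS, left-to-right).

Inorder:   [8, 9, 18, 20, 21]
Postorder: [18, 9, 8, 21, 20]
Algorithm: postorder visits root last, so walk postorder right-to-left;
each value is the root of the current inorder slice — split it at that
value, recurse on the right subtree first, then the left.
Recursive splits:
  root=20; inorder splits into left=[8, 9, 18], right=[21]
  root=21; inorder splits into left=[], right=[]
  root=8; inorder splits into left=[], right=[9, 18]
  root=9; inorder splits into left=[], right=[18]
  root=18; inorder splits into left=[], right=[]
Reconstructed level-order: [20, 8, 21, 9, 18]


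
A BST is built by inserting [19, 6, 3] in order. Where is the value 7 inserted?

Starting tree (level order): [19, 6, None, 3]
Insertion path: 19 -> 6
Result: insert 7 as right child of 6
Final tree (level order): [19, 6, None, 3, 7]


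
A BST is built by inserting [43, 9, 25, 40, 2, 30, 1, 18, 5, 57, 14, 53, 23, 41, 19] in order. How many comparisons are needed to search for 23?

Search path for 23: 43 -> 9 -> 25 -> 18 -> 23
Found: True
Comparisons: 5


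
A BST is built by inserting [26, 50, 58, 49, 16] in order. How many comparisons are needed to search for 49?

Search path for 49: 26 -> 50 -> 49
Found: True
Comparisons: 3


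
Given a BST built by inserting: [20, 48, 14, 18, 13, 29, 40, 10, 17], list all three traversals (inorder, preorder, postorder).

Tree insertion order: [20, 48, 14, 18, 13, 29, 40, 10, 17]
Tree (level-order array): [20, 14, 48, 13, 18, 29, None, 10, None, 17, None, None, 40]
Inorder (L, root, R): [10, 13, 14, 17, 18, 20, 29, 40, 48]
Preorder (root, L, R): [20, 14, 13, 10, 18, 17, 48, 29, 40]
Postorder (L, R, root): [10, 13, 17, 18, 14, 40, 29, 48, 20]


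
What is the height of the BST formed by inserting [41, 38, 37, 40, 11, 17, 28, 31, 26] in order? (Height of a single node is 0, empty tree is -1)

Insertion order: [41, 38, 37, 40, 11, 17, 28, 31, 26]
Tree (level-order array): [41, 38, None, 37, 40, 11, None, None, None, None, 17, None, 28, 26, 31]
Compute height bottom-up (empty subtree = -1):
  height(26) = 1 + max(-1, -1) = 0
  height(31) = 1 + max(-1, -1) = 0
  height(28) = 1 + max(0, 0) = 1
  height(17) = 1 + max(-1, 1) = 2
  height(11) = 1 + max(-1, 2) = 3
  height(37) = 1 + max(3, -1) = 4
  height(40) = 1 + max(-1, -1) = 0
  height(38) = 1 + max(4, 0) = 5
  height(41) = 1 + max(5, -1) = 6
Height = 6


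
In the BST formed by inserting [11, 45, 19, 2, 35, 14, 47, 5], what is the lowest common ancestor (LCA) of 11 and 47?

Tree insertion order: [11, 45, 19, 2, 35, 14, 47, 5]
Tree (level-order array): [11, 2, 45, None, 5, 19, 47, None, None, 14, 35]
In a BST, the LCA of p=11, q=47 is the first node v on the
root-to-leaf path with p <= v <= q (go left if both < v, right if both > v).
Walk from root:
  at 11: 11 <= 11 <= 47, this is the LCA
LCA = 11


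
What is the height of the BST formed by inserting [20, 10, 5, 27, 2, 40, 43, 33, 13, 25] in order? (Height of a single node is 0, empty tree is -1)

Insertion order: [20, 10, 5, 27, 2, 40, 43, 33, 13, 25]
Tree (level-order array): [20, 10, 27, 5, 13, 25, 40, 2, None, None, None, None, None, 33, 43]
Compute height bottom-up (empty subtree = -1):
  height(2) = 1 + max(-1, -1) = 0
  height(5) = 1 + max(0, -1) = 1
  height(13) = 1 + max(-1, -1) = 0
  height(10) = 1 + max(1, 0) = 2
  height(25) = 1 + max(-1, -1) = 0
  height(33) = 1 + max(-1, -1) = 0
  height(43) = 1 + max(-1, -1) = 0
  height(40) = 1 + max(0, 0) = 1
  height(27) = 1 + max(0, 1) = 2
  height(20) = 1 + max(2, 2) = 3
Height = 3


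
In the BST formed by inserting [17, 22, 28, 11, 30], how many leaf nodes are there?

Tree built from: [17, 22, 28, 11, 30]
Tree (level-order array): [17, 11, 22, None, None, None, 28, None, 30]
Rule: A leaf has 0 children.
Per-node child counts:
  node 17: 2 child(ren)
  node 11: 0 child(ren)
  node 22: 1 child(ren)
  node 28: 1 child(ren)
  node 30: 0 child(ren)
Matching nodes: [11, 30]
Count of leaf nodes: 2


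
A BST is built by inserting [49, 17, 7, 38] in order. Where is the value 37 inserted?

Starting tree (level order): [49, 17, None, 7, 38]
Insertion path: 49 -> 17 -> 38
Result: insert 37 as left child of 38
Final tree (level order): [49, 17, None, 7, 38, None, None, 37]


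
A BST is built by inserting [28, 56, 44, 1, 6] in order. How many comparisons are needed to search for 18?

Search path for 18: 28 -> 1 -> 6
Found: False
Comparisons: 3


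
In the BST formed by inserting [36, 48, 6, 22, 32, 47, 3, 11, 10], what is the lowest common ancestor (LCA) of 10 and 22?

Tree insertion order: [36, 48, 6, 22, 32, 47, 3, 11, 10]
Tree (level-order array): [36, 6, 48, 3, 22, 47, None, None, None, 11, 32, None, None, 10]
In a BST, the LCA of p=10, q=22 is the first node v on the
root-to-leaf path with p <= v <= q (go left if both < v, right if both > v).
Walk from root:
  at 36: both 10 and 22 < 36, go left
  at 6: both 10 and 22 > 6, go right
  at 22: 10 <= 22 <= 22, this is the LCA
LCA = 22


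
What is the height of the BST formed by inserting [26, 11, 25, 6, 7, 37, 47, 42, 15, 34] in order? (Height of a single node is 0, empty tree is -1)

Insertion order: [26, 11, 25, 6, 7, 37, 47, 42, 15, 34]
Tree (level-order array): [26, 11, 37, 6, 25, 34, 47, None, 7, 15, None, None, None, 42]
Compute height bottom-up (empty subtree = -1):
  height(7) = 1 + max(-1, -1) = 0
  height(6) = 1 + max(-1, 0) = 1
  height(15) = 1 + max(-1, -1) = 0
  height(25) = 1 + max(0, -1) = 1
  height(11) = 1 + max(1, 1) = 2
  height(34) = 1 + max(-1, -1) = 0
  height(42) = 1 + max(-1, -1) = 0
  height(47) = 1 + max(0, -1) = 1
  height(37) = 1 + max(0, 1) = 2
  height(26) = 1 + max(2, 2) = 3
Height = 3


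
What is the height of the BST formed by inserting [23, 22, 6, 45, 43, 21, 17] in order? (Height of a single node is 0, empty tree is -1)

Insertion order: [23, 22, 6, 45, 43, 21, 17]
Tree (level-order array): [23, 22, 45, 6, None, 43, None, None, 21, None, None, 17]
Compute height bottom-up (empty subtree = -1):
  height(17) = 1 + max(-1, -1) = 0
  height(21) = 1 + max(0, -1) = 1
  height(6) = 1 + max(-1, 1) = 2
  height(22) = 1 + max(2, -1) = 3
  height(43) = 1 + max(-1, -1) = 0
  height(45) = 1 + max(0, -1) = 1
  height(23) = 1 + max(3, 1) = 4
Height = 4


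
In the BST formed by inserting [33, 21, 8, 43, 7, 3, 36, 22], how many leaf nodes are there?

Tree built from: [33, 21, 8, 43, 7, 3, 36, 22]
Tree (level-order array): [33, 21, 43, 8, 22, 36, None, 7, None, None, None, None, None, 3]
Rule: A leaf has 0 children.
Per-node child counts:
  node 33: 2 child(ren)
  node 21: 2 child(ren)
  node 8: 1 child(ren)
  node 7: 1 child(ren)
  node 3: 0 child(ren)
  node 22: 0 child(ren)
  node 43: 1 child(ren)
  node 36: 0 child(ren)
Matching nodes: [3, 22, 36]
Count of leaf nodes: 3


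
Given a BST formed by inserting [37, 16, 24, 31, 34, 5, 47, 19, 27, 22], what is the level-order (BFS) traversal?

Tree insertion order: [37, 16, 24, 31, 34, 5, 47, 19, 27, 22]
Tree (level-order array): [37, 16, 47, 5, 24, None, None, None, None, 19, 31, None, 22, 27, 34]
BFS from the root, enqueuing left then right child of each popped node:
  queue [37] -> pop 37, enqueue [16, 47], visited so far: [37]
  queue [16, 47] -> pop 16, enqueue [5, 24], visited so far: [37, 16]
  queue [47, 5, 24] -> pop 47, enqueue [none], visited so far: [37, 16, 47]
  queue [5, 24] -> pop 5, enqueue [none], visited so far: [37, 16, 47, 5]
  queue [24] -> pop 24, enqueue [19, 31], visited so far: [37, 16, 47, 5, 24]
  queue [19, 31] -> pop 19, enqueue [22], visited so far: [37, 16, 47, 5, 24, 19]
  queue [31, 22] -> pop 31, enqueue [27, 34], visited so far: [37, 16, 47, 5, 24, 19, 31]
  queue [22, 27, 34] -> pop 22, enqueue [none], visited so far: [37, 16, 47, 5, 24, 19, 31, 22]
  queue [27, 34] -> pop 27, enqueue [none], visited so far: [37, 16, 47, 5, 24, 19, 31, 22, 27]
  queue [34] -> pop 34, enqueue [none], visited so far: [37, 16, 47, 5, 24, 19, 31, 22, 27, 34]
Result: [37, 16, 47, 5, 24, 19, 31, 22, 27, 34]


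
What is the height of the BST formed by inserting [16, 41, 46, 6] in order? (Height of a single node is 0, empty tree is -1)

Insertion order: [16, 41, 46, 6]
Tree (level-order array): [16, 6, 41, None, None, None, 46]
Compute height bottom-up (empty subtree = -1):
  height(6) = 1 + max(-1, -1) = 0
  height(46) = 1 + max(-1, -1) = 0
  height(41) = 1 + max(-1, 0) = 1
  height(16) = 1 + max(0, 1) = 2
Height = 2


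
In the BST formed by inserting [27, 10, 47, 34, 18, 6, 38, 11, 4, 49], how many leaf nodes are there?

Tree built from: [27, 10, 47, 34, 18, 6, 38, 11, 4, 49]
Tree (level-order array): [27, 10, 47, 6, 18, 34, 49, 4, None, 11, None, None, 38]
Rule: A leaf has 0 children.
Per-node child counts:
  node 27: 2 child(ren)
  node 10: 2 child(ren)
  node 6: 1 child(ren)
  node 4: 0 child(ren)
  node 18: 1 child(ren)
  node 11: 0 child(ren)
  node 47: 2 child(ren)
  node 34: 1 child(ren)
  node 38: 0 child(ren)
  node 49: 0 child(ren)
Matching nodes: [4, 11, 38, 49]
Count of leaf nodes: 4


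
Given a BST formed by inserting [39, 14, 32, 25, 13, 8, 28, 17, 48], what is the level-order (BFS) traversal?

Tree insertion order: [39, 14, 32, 25, 13, 8, 28, 17, 48]
Tree (level-order array): [39, 14, 48, 13, 32, None, None, 8, None, 25, None, None, None, 17, 28]
BFS from the root, enqueuing left then right child of each popped node:
  queue [39] -> pop 39, enqueue [14, 48], visited so far: [39]
  queue [14, 48] -> pop 14, enqueue [13, 32], visited so far: [39, 14]
  queue [48, 13, 32] -> pop 48, enqueue [none], visited so far: [39, 14, 48]
  queue [13, 32] -> pop 13, enqueue [8], visited so far: [39, 14, 48, 13]
  queue [32, 8] -> pop 32, enqueue [25], visited so far: [39, 14, 48, 13, 32]
  queue [8, 25] -> pop 8, enqueue [none], visited so far: [39, 14, 48, 13, 32, 8]
  queue [25] -> pop 25, enqueue [17, 28], visited so far: [39, 14, 48, 13, 32, 8, 25]
  queue [17, 28] -> pop 17, enqueue [none], visited so far: [39, 14, 48, 13, 32, 8, 25, 17]
  queue [28] -> pop 28, enqueue [none], visited so far: [39, 14, 48, 13, 32, 8, 25, 17, 28]
Result: [39, 14, 48, 13, 32, 8, 25, 17, 28]


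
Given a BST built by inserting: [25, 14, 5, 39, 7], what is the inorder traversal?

Tree insertion order: [25, 14, 5, 39, 7]
Tree (level-order array): [25, 14, 39, 5, None, None, None, None, 7]
Inorder traversal: [5, 7, 14, 25, 39]


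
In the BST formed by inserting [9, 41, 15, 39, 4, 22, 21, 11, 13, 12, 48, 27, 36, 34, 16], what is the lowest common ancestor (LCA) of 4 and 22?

Tree insertion order: [9, 41, 15, 39, 4, 22, 21, 11, 13, 12, 48, 27, 36, 34, 16]
Tree (level-order array): [9, 4, 41, None, None, 15, 48, 11, 39, None, None, None, 13, 22, None, 12, None, 21, 27, None, None, 16, None, None, 36, None, None, 34]
In a BST, the LCA of p=4, q=22 is the first node v on the
root-to-leaf path with p <= v <= q (go left if both < v, right if both > v).
Walk from root:
  at 9: 4 <= 9 <= 22, this is the LCA
LCA = 9


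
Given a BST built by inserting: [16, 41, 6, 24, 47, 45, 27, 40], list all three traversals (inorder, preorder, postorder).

Tree insertion order: [16, 41, 6, 24, 47, 45, 27, 40]
Tree (level-order array): [16, 6, 41, None, None, 24, 47, None, 27, 45, None, None, 40]
Inorder (L, root, R): [6, 16, 24, 27, 40, 41, 45, 47]
Preorder (root, L, R): [16, 6, 41, 24, 27, 40, 47, 45]
Postorder (L, R, root): [6, 40, 27, 24, 45, 47, 41, 16]


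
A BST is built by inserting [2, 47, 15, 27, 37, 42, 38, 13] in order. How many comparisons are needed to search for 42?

Search path for 42: 2 -> 47 -> 15 -> 27 -> 37 -> 42
Found: True
Comparisons: 6


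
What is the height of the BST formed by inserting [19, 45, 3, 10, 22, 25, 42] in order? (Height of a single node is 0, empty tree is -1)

Insertion order: [19, 45, 3, 10, 22, 25, 42]
Tree (level-order array): [19, 3, 45, None, 10, 22, None, None, None, None, 25, None, 42]
Compute height bottom-up (empty subtree = -1):
  height(10) = 1 + max(-1, -1) = 0
  height(3) = 1 + max(-1, 0) = 1
  height(42) = 1 + max(-1, -1) = 0
  height(25) = 1 + max(-1, 0) = 1
  height(22) = 1 + max(-1, 1) = 2
  height(45) = 1 + max(2, -1) = 3
  height(19) = 1 + max(1, 3) = 4
Height = 4


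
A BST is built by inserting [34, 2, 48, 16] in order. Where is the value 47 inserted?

Starting tree (level order): [34, 2, 48, None, 16]
Insertion path: 34 -> 48
Result: insert 47 as left child of 48
Final tree (level order): [34, 2, 48, None, 16, 47]


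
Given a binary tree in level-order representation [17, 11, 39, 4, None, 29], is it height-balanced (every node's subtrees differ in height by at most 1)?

Tree (level-order array): [17, 11, 39, 4, None, 29]
Definition: a tree is height-balanced if, at every node, |h(left) - h(right)| <= 1 (empty subtree has height -1).
Bottom-up per-node check:
  node 4: h_left=-1, h_right=-1, diff=0 [OK], height=0
  node 11: h_left=0, h_right=-1, diff=1 [OK], height=1
  node 29: h_left=-1, h_right=-1, diff=0 [OK], height=0
  node 39: h_left=0, h_right=-1, diff=1 [OK], height=1
  node 17: h_left=1, h_right=1, diff=0 [OK], height=2
All nodes satisfy the balance condition.
Result: Balanced


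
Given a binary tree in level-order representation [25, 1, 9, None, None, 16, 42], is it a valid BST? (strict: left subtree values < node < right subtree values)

Level-order array: [25, 1, 9, None, None, 16, 42]
Validate using subtree bounds (lo, hi): at each node, require lo < value < hi,
then recurse left with hi=value and right with lo=value.
Preorder trace (stopping at first violation):
  at node 25 with bounds (-inf, +inf): OK
  at node 1 with bounds (-inf, 25): OK
  at node 9 with bounds (25, +inf): VIOLATION
Node 9 violates its bound: not (25 < 9 < +inf).
Result: Not a valid BST


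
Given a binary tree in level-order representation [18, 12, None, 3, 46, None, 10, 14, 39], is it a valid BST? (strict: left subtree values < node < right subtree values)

Level-order array: [18, 12, None, 3, 46, None, 10, 14, 39]
Validate using subtree bounds (lo, hi): at each node, require lo < value < hi,
then recurse left with hi=value and right with lo=value.
Preorder trace (stopping at first violation):
  at node 18 with bounds (-inf, +inf): OK
  at node 12 with bounds (-inf, 18): OK
  at node 3 with bounds (-inf, 12): OK
  at node 10 with bounds (3, 12): OK
  at node 46 with bounds (12, 18): VIOLATION
Node 46 violates its bound: not (12 < 46 < 18).
Result: Not a valid BST


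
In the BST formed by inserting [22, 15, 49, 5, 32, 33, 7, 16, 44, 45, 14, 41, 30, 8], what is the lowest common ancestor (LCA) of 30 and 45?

Tree insertion order: [22, 15, 49, 5, 32, 33, 7, 16, 44, 45, 14, 41, 30, 8]
Tree (level-order array): [22, 15, 49, 5, 16, 32, None, None, 7, None, None, 30, 33, None, 14, None, None, None, 44, 8, None, 41, 45]
In a BST, the LCA of p=30, q=45 is the first node v on the
root-to-leaf path with p <= v <= q (go left if both < v, right if both > v).
Walk from root:
  at 22: both 30 and 45 > 22, go right
  at 49: both 30 and 45 < 49, go left
  at 32: 30 <= 32 <= 45, this is the LCA
LCA = 32


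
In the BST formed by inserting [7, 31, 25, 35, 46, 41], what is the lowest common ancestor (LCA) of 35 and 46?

Tree insertion order: [7, 31, 25, 35, 46, 41]
Tree (level-order array): [7, None, 31, 25, 35, None, None, None, 46, 41]
In a BST, the LCA of p=35, q=46 is the first node v on the
root-to-leaf path with p <= v <= q (go left if both < v, right if both > v).
Walk from root:
  at 7: both 35 and 46 > 7, go right
  at 31: both 35 and 46 > 31, go right
  at 35: 35 <= 35 <= 46, this is the LCA
LCA = 35


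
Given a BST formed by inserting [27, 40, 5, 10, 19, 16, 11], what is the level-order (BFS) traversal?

Tree insertion order: [27, 40, 5, 10, 19, 16, 11]
Tree (level-order array): [27, 5, 40, None, 10, None, None, None, 19, 16, None, 11]
BFS from the root, enqueuing left then right child of each popped node:
  queue [27] -> pop 27, enqueue [5, 40], visited so far: [27]
  queue [5, 40] -> pop 5, enqueue [10], visited so far: [27, 5]
  queue [40, 10] -> pop 40, enqueue [none], visited so far: [27, 5, 40]
  queue [10] -> pop 10, enqueue [19], visited so far: [27, 5, 40, 10]
  queue [19] -> pop 19, enqueue [16], visited so far: [27, 5, 40, 10, 19]
  queue [16] -> pop 16, enqueue [11], visited so far: [27, 5, 40, 10, 19, 16]
  queue [11] -> pop 11, enqueue [none], visited so far: [27, 5, 40, 10, 19, 16, 11]
Result: [27, 5, 40, 10, 19, 16, 11]


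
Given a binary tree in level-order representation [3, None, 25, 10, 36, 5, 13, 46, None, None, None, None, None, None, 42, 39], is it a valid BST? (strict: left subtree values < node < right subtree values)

Level-order array: [3, None, 25, 10, 36, 5, 13, 46, None, None, None, None, None, None, 42, 39]
Validate using subtree bounds (lo, hi): at each node, require lo < value < hi,
then recurse left with hi=value and right with lo=value.
Preorder trace (stopping at first violation):
  at node 3 with bounds (-inf, +inf): OK
  at node 25 with bounds (3, +inf): OK
  at node 10 with bounds (3, 25): OK
  at node 5 with bounds (3, 10): OK
  at node 13 with bounds (10, 25): OK
  at node 36 with bounds (25, +inf): OK
  at node 46 with bounds (25, 36): VIOLATION
Node 46 violates its bound: not (25 < 46 < 36).
Result: Not a valid BST


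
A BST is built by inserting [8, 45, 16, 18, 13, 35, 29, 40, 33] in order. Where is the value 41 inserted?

Starting tree (level order): [8, None, 45, 16, None, 13, 18, None, None, None, 35, 29, 40, None, 33]
Insertion path: 8 -> 45 -> 16 -> 18 -> 35 -> 40
Result: insert 41 as right child of 40
Final tree (level order): [8, None, 45, 16, None, 13, 18, None, None, None, 35, 29, 40, None, 33, None, 41]


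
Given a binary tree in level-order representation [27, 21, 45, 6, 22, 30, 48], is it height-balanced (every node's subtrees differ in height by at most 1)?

Tree (level-order array): [27, 21, 45, 6, 22, 30, 48]
Definition: a tree is height-balanced if, at every node, |h(left) - h(right)| <= 1 (empty subtree has height -1).
Bottom-up per-node check:
  node 6: h_left=-1, h_right=-1, diff=0 [OK], height=0
  node 22: h_left=-1, h_right=-1, diff=0 [OK], height=0
  node 21: h_left=0, h_right=0, diff=0 [OK], height=1
  node 30: h_left=-1, h_right=-1, diff=0 [OK], height=0
  node 48: h_left=-1, h_right=-1, diff=0 [OK], height=0
  node 45: h_left=0, h_right=0, diff=0 [OK], height=1
  node 27: h_left=1, h_right=1, diff=0 [OK], height=2
All nodes satisfy the balance condition.
Result: Balanced


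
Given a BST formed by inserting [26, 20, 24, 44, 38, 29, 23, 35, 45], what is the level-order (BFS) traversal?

Tree insertion order: [26, 20, 24, 44, 38, 29, 23, 35, 45]
Tree (level-order array): [26, 20, 44, None, 24, 38, 45, 23, None, 29, None, None, None, None, None, None, 35]
BFS from the root, enqueuing left then right child of each popped node:
  queue [26] -> pop 26, enqueue [20, 44], visited so far: [26]
  queue [20, 44] -> pop 20, enqueue [24], visited so far: [26, 20]
  queue [44, 24] -> pop 44, enqueue [38, 45], visited so far: [26, 20, 44]
  queue [24, 38, 45] -> pop 24, enqueue [23], visited so far: [26, 20, 44, 24]
  queue [38, 45, 23] -> pop 38, enqueue [29], visited so far: [26, 20, 44, 24, 38]
  queue [45, 23, 29] -> pop 45, enqueue [none], visited so far: [26, 20, 44, 24, 38, 45]
  queue [23, 29] -> pop 23, enqueue [none], visited so far: [26, 20, 44, 24, 38, 45, 23]
  queue [29] -> pop 29, enqueue [35], visited so far: [26, 20, 44, 24, 38, 45, 23, 29]
  queue [35] -> pop 35, enqueue [none], visited so far: [26, 20, 44, 24, 38, 45, 23, 29, 35]
Result: [26, 20, 44, 24, 38, 45, 23, 29, 35]


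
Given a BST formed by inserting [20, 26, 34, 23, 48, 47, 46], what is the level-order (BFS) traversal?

Tree insertion order: [20, 26, 34, 23, 48, 47, 46]
Tree (level-order array): [20, None, 26, 23, 34, None, None, None, 48, 47, None, 46]
BFS from the root, enqueuing left then right child of each popped node:
  queue [20] -> pop 20, enqueue [26], visited so far: [20]
  queue [26] -> pop 26, enqueue [23, 34], visited so far: [20, 26]
  queue [23, 34] -> pop 23, enqueue [none], visited so far: [20, 26, 23]
  queue [34] -> pop 34, enqueue [48], visited so far: [20, 26, 23, 34]
  queue [48] -> pop 48, enqueue [47], visited so far: [20, 26, 23, 34, 48]
  queue [47] -> pop 47, enqueue [46], visited so far: [20, 26, 23, 34, 48, 47]
  queue [46] -> pop 46, enqueue [none], visited so far: [20, 26, 23, 34, 48, 47, 46]
Result: [20, 26, 23, 34, 48, 47, 46]


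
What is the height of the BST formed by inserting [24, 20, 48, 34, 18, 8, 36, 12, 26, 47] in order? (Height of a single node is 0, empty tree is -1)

Insertion order: [24, 20, 48, 34, 18, 8, 36, 12, 26, 47]
Tree (level-order array): [24, 20, 48, 18, None, 34, None, 8, None, 26, 36, None, 12, None, None, None, 47]
Compute height bottom-up (empty subtree = -1):
  height(12) = 1 + max(-1, -1) = 0
  height(8) = 1 + max(-1, 0) = 1
  height(18) = 1 + max(1, -1) = 2
  height(20) = 1 + max(2, -1) = 3
  height(26) = 1 + max(-1, -1) = 0
  height(47) = 1 + max(-1, -1) = 0
  height(36) = 1 + max(-1, 0) = 1
  height(34) = 1 + max(0, 1) = 2
  height(48) = 1 + max(2, -1) = 3
  height(24) = 1 + max(3, 3) = 4
Height = 4


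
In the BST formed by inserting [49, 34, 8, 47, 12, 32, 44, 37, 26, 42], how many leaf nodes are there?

Tree built from: [49, 34, 8, 47, 12, 32, 44, 37, 26, 42]
Tree (level-order array): [49, 34, None, 8, 47, None, 12, 44, None, None, 32, 37, None, 26, None, None, 42]
Rule: A leaf has 0 children.
Per-node child counts:
  node 49: 1 child(ren)
  node 34: 2 child(ren)
  node 8: 1 child(ren)
  node 12: 1 child(ren)
  node 32: 1 child(ren)
  node 26: 0 child(ren)
  node 47: 1 child(ren)
  node 44: 1 child(ren)
  node 37: 1 child(ren)
  node 42: 0 child(ren)
Matching nodes: [26, 42]
Count of leaf nodes: 2


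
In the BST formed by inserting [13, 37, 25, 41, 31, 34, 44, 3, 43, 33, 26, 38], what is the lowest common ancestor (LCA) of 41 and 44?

Tree insertion order: [13, 37, 25, 41, 31, 34, 44, 3, 43, 33, 26, 38]
Tree (level-order array): [13, 3, 37, None, None, 25, 41, None, 31, 38, 44, 26, 34, None, None, 43, None, None, None, 33]
In a BST, the LCA of p=41, q=44 is the first node v on the
root-to-leaf path with p <= v <= q (go left if both < v, right if both > v).
Walk from root:
  at 13: both 41 and 44 > 13, go right
  at 37: both 41 and 44 > 37, go right
  at 41: 41 <= 41 <= 44, this is the LCA
LCA = 41


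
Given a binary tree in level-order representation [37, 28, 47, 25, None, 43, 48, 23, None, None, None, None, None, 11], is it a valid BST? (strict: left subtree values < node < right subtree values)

Level-order array: [37, 28, 47, 25, None, 43, 48, 23, None, None, None, None, None, 11]
Validate using subtree bounds (lo, hi): at each node, require lo < value < hi,
then recurse left with hi=value and right with lo=value.
Preorder trace (stopping at first violation):
  at node 37 with bounds (-inf, +inf): OK
  at node 28 with bounds (-inf, 37): OK
  at node 25 with bounds (-inf, 28): OK
  at node 23 with bounds (-inf, 25): OK
  at node 11 with bounds (-inf, 23): OK
  at node 47 with bounds (37, +inf): OK
  at node 43 with bounds (37, 47): OK
  at node 48 with bounds (47, +inf): OK
No violation found at any node.
Result: Valid BST


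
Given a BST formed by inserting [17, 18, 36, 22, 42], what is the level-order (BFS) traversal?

Tree insertion order: [17, 18, 36, 22, 42]
Tree (level-order array): [17, None, 18, None, 36, 22, 42]
BFS from the root, enqueuing left then right child of each popped node:
  queue [17] -> pop 17, enqueue [18], visited so far: [17]
  queue [18] -> pop 18, enqueue [36], visited so far: [17, 18]
  queue [36] -> pop 36, enqueue [22, 42], visited so far: [17, 18, 36]
  queue [22, 42] -> pop 22, enqueue [none], visited so far: [17, 18, 36, 22]
  queue [42] -> pop 42, enqueue [none], visited so far: [17, 18, 36, 22, 42]
Result: [17, 18, 36, 22, 42]


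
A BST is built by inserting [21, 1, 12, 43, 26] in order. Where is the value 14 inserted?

Starting tree (level order): [21, 1, 43, None, 12, 26]
Insertion path: 21 -> 1 -> 12
Result: insert 14 as right child of 12
Final tree (level order): [21, 1, 43, None, 12, 26, None, None, 14]


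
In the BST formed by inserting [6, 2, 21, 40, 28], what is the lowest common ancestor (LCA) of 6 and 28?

Tree insertion order: [6, 2, 21, 40, 28]
Tree (level-order array): [6, 2, 21, None, None, None, 40, 28]
In a BST, the LCA of p=6, q=28 is the first node v on the
root-to-leaf path with p <= v <= q (go left if both < v, right if both > v).
Walk from root:
  at 6: 6 <= 6 <= 28, this is the LCA
LCA = 6
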